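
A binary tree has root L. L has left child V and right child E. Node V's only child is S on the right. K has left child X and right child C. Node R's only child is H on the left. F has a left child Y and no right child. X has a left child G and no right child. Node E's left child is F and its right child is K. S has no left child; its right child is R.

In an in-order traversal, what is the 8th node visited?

E

In-order visits the left subtree, then the node, then the right subtree.
At L: go left to V.
  At V: no left child.
  Visit V.
  At V: go right to S.
    At S: no left child.
    Visit S.
    At S: go right to R.
      At R: go left to H.
        H is a leaf — visit H.
      Visit R.
      At R: no right child.
Visit L.
At L: go right to E.
  At E: go left to F.
    At F: go left to Y.
      Y is a leaf — visit Y.
    Visit F.
    At F: no right child.
  Visit E.
  At E: go right to K.
    At K: go left to X.
      At X: go left to G.
        G is a leaf — visit G.
      Visit X.
      At X: no right child.
    Visit K.
    At K: go right to C.
      C is a leaf — visit C.
Full in-order sequence: V, S, H, R, L, Y, F, E, G, X, K, C.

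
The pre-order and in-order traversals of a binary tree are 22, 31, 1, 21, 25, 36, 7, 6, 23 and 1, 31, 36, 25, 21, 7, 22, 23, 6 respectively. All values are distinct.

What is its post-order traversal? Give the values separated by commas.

The first element of pre-order is the root; it splits in-order into left and right subtrees.
Root 22: left subtree has 6 nodes {1, 31, 36, 25, 21, 7}, right has 2 {23, 6}.
  Root 31: left subtree has 1 node {1}, right has 4 {36, 25, 21, 7}.
    Root 21: left subtree has 2 nodes {36, 25}, right has 1 {7}.
      Root 25: left subtree has 1 node {36}, right has 0 { }.
  Root 6: left subtree has 1 node {23}, right has 0 { }.

1, 36, 25, 7, 21, 31, 23, 6, 22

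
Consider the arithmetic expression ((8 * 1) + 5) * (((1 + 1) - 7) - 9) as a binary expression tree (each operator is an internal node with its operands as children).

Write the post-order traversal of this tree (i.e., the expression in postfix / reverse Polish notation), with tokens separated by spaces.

8 1 * 5 + 1 1 + 7 - 9 - *

Post-order on an expression tree gives postfix notation: for each operator, emit left operand, right operand, then the operator.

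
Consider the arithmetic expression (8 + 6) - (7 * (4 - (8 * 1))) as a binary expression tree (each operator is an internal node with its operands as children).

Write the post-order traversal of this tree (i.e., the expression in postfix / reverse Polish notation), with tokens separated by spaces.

8 6 + 7 4 8 1 * - * -

Post-order on an expression tree gives postfix notation: for each operator, emit left operand, right operand, then the operator.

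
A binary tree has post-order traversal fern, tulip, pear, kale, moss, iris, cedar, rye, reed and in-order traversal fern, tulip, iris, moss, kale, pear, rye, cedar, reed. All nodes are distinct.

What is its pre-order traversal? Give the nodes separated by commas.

The last element of post-order is the root; it splits in-order into left and right subtrees.
Root reed: left subtree has 8 nodes {fern, tulip, iris, moss, kale, pear, rye, cedar}, right has 0 { }.
  Root rye: left subtree has 6 nodes {fern, tulip, iris, moss, kale, pear}, right has 1 {cedar}.
    Root iris: left subtree has 2 nodes {fern, tulip}, right has 3 {moss, kale, pear}.
      Root tulip: left subtree has 1 node {fern}, right has 0 { }.
      Root moss: left subtree has 0 nodes { }, right has 2 {kale, pear}.
        Root kale: left subtree has 0 nodes { }, right has 1 {pear}.

reed, rye, iris, tulip, fern, moss, kale, pear, cedar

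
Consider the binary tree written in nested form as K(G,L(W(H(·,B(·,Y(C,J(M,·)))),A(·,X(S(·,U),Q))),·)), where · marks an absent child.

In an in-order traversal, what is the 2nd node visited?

K

In-order visits the left subtree, then the node, then the right subtree.
At K: go left to G.
  G is a leaf — visit G.
Visit K.
At K: go right to L.
  At L: go left to W.
    At W: go left to H.
      At H: no left child.
      Visit H.
      At H: go right to B.
        At B: no left child.
        Visit B.
        At B: go right to Y.
          At Y: go left to C.
            C is a leaf — visit C.
          Visit Y.
          At Y: go right to J.
            At J: go left to M.
              M is a leaf — visit M.
            Visit J.
            At J: no right child.
    Visit W.
    At W: go right to A.
      At A: no left child.
      Visit A.
      At A: go right to X.
        At X: go left to S.
          At S: no left child.
          Visit S.
          At S: go right to U.
            U is a leaf — visit U.
        Visit X.
        At X: go right to Q.
          Q is a leaf — visit Q.
  Visit L.
  At L: no right child.
Full in-order sequence: G, K, H, B, C, Y, M, J, W, A, S, U, X, Q, L.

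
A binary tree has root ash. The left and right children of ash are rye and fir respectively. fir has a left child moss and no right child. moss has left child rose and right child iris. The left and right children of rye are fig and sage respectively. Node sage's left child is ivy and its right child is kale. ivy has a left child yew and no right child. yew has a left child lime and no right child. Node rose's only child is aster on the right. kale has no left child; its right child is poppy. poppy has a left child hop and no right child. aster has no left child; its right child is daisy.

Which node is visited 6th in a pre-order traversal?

yew

Pre-order visits the node, then its left subtree, then its right subtree.
Visit ash.
At ash: go left to rye.
  Visit rye.
  At rye: go left to fig.
    fig is a leaf — visit fig.
  At rye: go right to sage.
    Visit sage.
    At sage: go left to ivy.
      Visit ivy.
      At ivy: go left to yew.
        Visit yew.
        At yew: go left to lime.
          lime is a leaf — visit lime.
        At yew: no right child.
      At ivy: no right child.
    At sage: go right to kale.
      Visit kale.
      At kale: no left child.
      At kale: go right to poppy.
        Visit poppy.
        At poppy: go left to hop.
          hop is a leaf — visit hop.
        At poppy: no right child.
At ash: go right to fir.
  Visit fir.
  At fir: go left to moss.
    Visit moss.
    At moss: go left to rose.
      Visit rose.
      At rose: no left child.
      At rose: go right to aster.
        Visit aster.
        At aster: no left child.
        At aster: go right to daisy.
          daisy is a leaf — visit daisy.
    At moss: go right to iris.
      iris is a leaf — visit iris.
  At fir: no right child.
Full pre-order sequence: ash, rye, fig, sage, ivy, yew, lime, kale, poppy, hop, fir, moss, rose, aster, daisy, iris.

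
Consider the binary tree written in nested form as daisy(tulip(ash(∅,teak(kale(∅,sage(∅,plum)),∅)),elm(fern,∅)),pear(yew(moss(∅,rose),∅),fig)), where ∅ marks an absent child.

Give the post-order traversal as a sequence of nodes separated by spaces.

Post-order visits the left subtree, then the right subtree, then the node.
At daisy: go left to tulip.
  At tulip: go left to ash.
    At ash: no left child.
    At ash: go right to teak.
      At teak: go left to kale.
        At kale: no left child.
        At kale: go right to sage.
          At sage: no left child.
          At sage: go right to plum.
            plum is a leaf — visit plum.
          Visit sage.
        Visit kale.
      At teak: no right child.
      Visit teak.
    Visit ash.
  At tulip: go right to elm.
    At elm: go left to fern.
      fern is a leaf — visit fern.
    At elm: no right child.
    Visit elm.
  Visit tulip.
At daisy: go right to pear.
  At pear: go left to yew.
    At yew: go left to moss.
      At moss: no left child.
      At moss: go right to rose.
        rose is a leaf — visit rose.
      Visit moss.
    At yew: no right child.
    Visit yew.
  At pear: go right to fig.
    fig is a leaf — visit fig.
  Visit pear.
Visit daisy.

plum sage kale teak ash fern elm tulip rose moss yew fig pear daisy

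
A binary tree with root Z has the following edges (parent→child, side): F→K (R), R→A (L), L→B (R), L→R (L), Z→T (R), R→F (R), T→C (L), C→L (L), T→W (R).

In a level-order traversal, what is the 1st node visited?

Z

Level-order visits nodes level by level from the root, left to right within each level.
Level 0: Z
Level 1: T
Level 2: C, W
Level 3: L
Level 4: R, B
Level 5: A, F
Level 6: K
Full level-order sequence: Z, T, C, W, L, R, B, A, F, K.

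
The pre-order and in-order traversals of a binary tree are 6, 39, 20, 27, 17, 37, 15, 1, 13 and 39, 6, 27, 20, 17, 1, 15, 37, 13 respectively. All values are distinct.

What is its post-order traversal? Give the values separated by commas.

The first element of pre-order is the root; it splits in-order into left and right subtrees.
Root 6: left subtree has 1 node {39}, right has 7 {27, 20, 17, 1, 15, 37, 13}.
  Root 20: left subtree has 1 node {27}, right has 5 {17, 1, 15, 37, 13}.
    Root 17: left subtree has 0 nodes { }, right has 4 {1, 15, 37, 13}.
      Root 37: left subtree has 2 nodes {1, 15}, right has 1 {13}.
        Root 15: left subtree has 1 node {1}, right has 0 { }.

39, 27, 1, 15, 13, 37, 17, 20, 6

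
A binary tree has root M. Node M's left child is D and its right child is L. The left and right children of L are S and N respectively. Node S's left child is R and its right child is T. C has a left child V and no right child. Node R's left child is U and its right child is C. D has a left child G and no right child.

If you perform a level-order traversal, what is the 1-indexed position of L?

3

Level-order visits nodes level by level from the root, left to right within each level.
Level 0: M
Level 1: D, L
Level 2: G, S, N
Level 3: R, T
Level 4: U, C
Level 5: V
Full level-order sequence: M, D, L, G, S, N, R, T, U, C, V.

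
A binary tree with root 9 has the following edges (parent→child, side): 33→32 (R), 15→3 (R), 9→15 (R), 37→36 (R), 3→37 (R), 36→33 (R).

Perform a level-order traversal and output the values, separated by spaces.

9 15 3 37 36 33 32

Level-order visits nodes level by level from the root, left to right within each level.
Level 0: 9
Level 1: 15
Level 2: 3
Level 3: 37
Level 4: 36
Level 5: 33
Level 6: 32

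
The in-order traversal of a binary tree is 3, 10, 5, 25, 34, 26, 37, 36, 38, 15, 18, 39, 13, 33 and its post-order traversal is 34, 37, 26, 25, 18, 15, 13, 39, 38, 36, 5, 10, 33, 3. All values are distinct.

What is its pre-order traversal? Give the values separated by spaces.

3 33 10 5 36 25 26 34 37 38 39 15 18 13

The last element of post-order is the root; it splits in-order into left and right subtrees.
Root 3: left subtree has 0 nodes { }, right has 13 {10, 5, 25, 34, 26, 37, 36, 38, 15, 18, 39, 13, 33}.
  Root 33: left subtree has 12 nodes {10, 5, 25, 34, 26, 37, 36, 38, 15, 18, 39, 13}, right has 0 { }.
    Root 10: left subtree has 0 nodes { }, right has 11 {5, 25, 34, 26, 37, 36, 38, 15, 18, 39, 13}.
      Root 5: left subtree has 0 nodes { }, right has 10 {25, 34, 26, 37, 36, 38, 15, 18, 39, 13}.
        Root 36: left subtree has 4 nodes {25, 34, 26, 37}, right has 5 {38, 15, 18, 39, 13}.
          Root 25: left subtree has 0 nodes { }, right has 3 {34, 26, 37}.
            Root 26: left subtree has 1 node {34}, right has 1 {37}.
          Root 38: left subtree has 0 nodes { }, right has 4 {15, 18, 39, 13}.
            Root 39: left subtree has 2 nodes {15, 18}, right has 1 {13}.
              Root 15: left subtree has 0 nodes { }, right has 1 {18}.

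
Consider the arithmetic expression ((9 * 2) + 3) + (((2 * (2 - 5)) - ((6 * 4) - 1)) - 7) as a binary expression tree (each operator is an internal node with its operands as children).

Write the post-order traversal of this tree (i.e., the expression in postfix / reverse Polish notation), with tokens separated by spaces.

9 2 * 3 + 2 2 5 - * 6 4 * 1 - - 7 - +

Post-order on an expression tree gives postfix notation: for each operator, emit left operand, right operand, then the operator.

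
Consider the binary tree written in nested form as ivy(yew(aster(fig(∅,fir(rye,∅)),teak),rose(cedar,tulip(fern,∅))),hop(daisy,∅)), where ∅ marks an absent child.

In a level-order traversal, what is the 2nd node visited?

Level-order visits nodes level by level from the root, left to right within each level.
Level 0: ivy
Level 1: yew, hop
Level 2: aster, rose, daisy
Level 3: fig, teak, cedar, tulip
Level 4: fir, fern
Level 5: rye
Full level-order sequence: ivy, yew, hop, aster, rose, daisy, fig, teak, cedar, tulip, fir, fern, rye.

yew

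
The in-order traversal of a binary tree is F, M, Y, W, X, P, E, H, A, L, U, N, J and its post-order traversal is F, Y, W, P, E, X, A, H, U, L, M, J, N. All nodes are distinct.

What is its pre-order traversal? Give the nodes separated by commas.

N, M, F, L, H, X, W, Y, E, P, A, U, J

The last element of post-order is the root; it splits in-order into left and right subtrees.
Root N: left subtree has 11 nodes {F, M, Y, W, X, P, E, H, A, L, U}, right has 1 {J}.
  Root M: left subtree has 1 node {F}, right has 9 {Y, W, X, P, E, H, A, L, U}.
    Root L: left subtree has 7 nodes {Y, W, X, P, E, H, A}, right has 1 {U}.
      Root H: left subtree has 5 nodes {Y, W, X, P, E}, right has 1 {A}.
        Root X: left subtree has 2 nodes {Y, W}, right has 2 {P, E}.
          Root W: left subtree has 1 node {Y}, right has 0 { }.
          Root E: left subtree has 1 node {P}, right has 0 { }.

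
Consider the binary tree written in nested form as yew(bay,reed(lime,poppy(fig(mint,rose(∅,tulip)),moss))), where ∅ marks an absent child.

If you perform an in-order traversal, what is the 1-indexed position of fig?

In-order visits the left subtree, then the node, then the right subtree.
At yew: go left to bay.
  bay is a leaf — visit bay.
Visit yew.
At yew: go right to reed.
  At reed: go left to lime.
    lime is a leaf — visit lime.
  Visit reed.
  At reed: go right to poppy.
    At poppy: go left to fig.
      At fig: go left to mint.
        mint is a leaf — visit mint.
      Visit fig.
      At fig: go right to rose.
        At rose: no left child.
        Visit rose.
        At rose: go right to tulip.
          tulip is a leaf — visit tulip.
    Visit poppy.
    At poppy: go right to moss.
      moss is a leaf — visit moss.
Full in-order sequence: bay, yew, lime, reed, mint, fig, rose, tulip, poppy, moss.

6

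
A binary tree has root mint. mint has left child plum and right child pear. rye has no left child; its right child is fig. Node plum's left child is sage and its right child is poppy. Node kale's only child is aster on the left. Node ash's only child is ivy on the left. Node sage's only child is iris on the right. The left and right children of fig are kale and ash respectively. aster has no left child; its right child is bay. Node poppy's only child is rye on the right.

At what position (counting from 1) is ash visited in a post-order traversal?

Post-order visits the left subtree, then the right subtree, then the node.
At mint: go left to plum.
  At plum: go left to sage.
    At sage: no left child.
    At sage: go right to iris.
      iris is a leaf — visit iris.
    Visit sage.
  At plum: go right to poppy.
    At poppy: no left child.
    At poppy: go right to rye.
      At rye: no left child.
      At rye: go right to fig.
        At fig: go left to kale.
          At kale: go left to aster.
            At aster: no left child.
            At aster: go right to bay.
              bay is a leaf — visit bay.
            Visit aster.
          At kale: no right child.
          Visit kale.
        At fig: go right to ash.
          At ash: go left to ivy.
            ivy is a leaf — visit ivy.
          At ash: no right child.
          Visit ash.
        Visit fig.
      Visit rye.
    Visit poppy.
  Visit plum.
At mint: go right to pear.
  pear is a leaf — visit pear.
Visit mint.
Full post-order sequence: iris, sage, bay, aster, kale, ivy, ash, fig, rye, poppy, plum, pear, mint.

7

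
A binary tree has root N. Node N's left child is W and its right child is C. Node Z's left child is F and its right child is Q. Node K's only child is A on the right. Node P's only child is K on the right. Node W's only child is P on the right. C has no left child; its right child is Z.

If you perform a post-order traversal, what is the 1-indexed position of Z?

7

Post-order visits the left subtree, then the right subtree, then the node.
At N: go left to W.
  At W: no left child.
  At W: go right to P.
    At P: no left child.
    At P: go right to K.
      At K: no left child.
      At K: go right to A.
        A is a leaf — visit A.
      Visit K.
    Visit P.
  Visit W.
At N: go right to C.
  At C: no left child.
  At C: go right to Z.
    At Z: go left to F.
      F is a leaf — visit F.
    At Z: go right to Q.
      Q is a leaf — visit Q.
    Visit Z.
  Visit C.
Visit N.
Full post-order sequence: A, K, P, W, F, Q, Z, C, N.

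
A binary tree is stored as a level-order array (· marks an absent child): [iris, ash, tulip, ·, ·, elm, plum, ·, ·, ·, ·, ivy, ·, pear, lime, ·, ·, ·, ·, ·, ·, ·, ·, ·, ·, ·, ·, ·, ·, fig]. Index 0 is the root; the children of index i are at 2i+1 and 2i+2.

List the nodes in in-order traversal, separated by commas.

In-order visits the left subtree, then the node, then the right subtree.
At iris: go left to ash.
  ash is a leaf — visit ash.
Visit iris.
At iris: go right to tulip.
  At tulip: go left to elm.
    At elm: go left to ivy.
      ivy is a leaf — visit ivy.
    Visit elm.
    At elm: no right child.
  Visit tulip.
  At tulip: go right to plum.
    At plum: go left to pear.
      pear is a leaf — visit pear.
    Visit plum.
    At plum: go right to lime.
      At lime: go left to fig.
        fig is a leaf — visit fig.
      Visit lime.
      At lime: no right child.

ash, iris, ivy, elm, tulip, pear, plum, fig, lime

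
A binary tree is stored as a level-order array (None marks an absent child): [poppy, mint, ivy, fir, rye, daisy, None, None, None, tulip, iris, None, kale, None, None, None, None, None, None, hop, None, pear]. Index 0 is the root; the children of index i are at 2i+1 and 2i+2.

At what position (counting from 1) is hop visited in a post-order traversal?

2

Post-order visits the left subtree, then the right subtree, then the node.
At poppy: go left to mint.
  At mint: go left to fir.
    fir is a leaf — visit fir.
  At mint: go right to rye.
    At rye: go left to tulip.
      At tulip: go left to hop.
        hop is a leaf — visit hop.
      At tulip: no right child.
      Visit tulip.
    At rye: go right to iris.
      At iris: go left to pear.
        pear is a leaf — visit pear.
      At iris: no right child.
      Visit iris.
    Visit rye.
  Visit mint.
At poppy: go right to ivy.
  At ivy: go left to daisy.
    At daisy: no left child.
    At daisy: go right to kale.
      kale is a leaf — visit kale.
    Visit daisy.
  At ivy: no right child.
  Visit ivy.
Visit poppy.
Full post-order sequence: fir, hop, tulip, pear, iris, rye, mint, kale, daisy, ivy, poppy.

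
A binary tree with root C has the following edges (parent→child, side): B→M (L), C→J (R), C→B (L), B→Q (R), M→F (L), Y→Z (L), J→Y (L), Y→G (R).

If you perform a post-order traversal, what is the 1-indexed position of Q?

Post-order visits the left subtree, then the right subtree, then the node.
At C: go left to B.
  At B: go left to M.
    At M: go left to F.
      F is a leaf — visit F.
    At M: no right child.
    Visit M.
  At B: go right to Q.
    Q is a leaf — visit Q.
  Visit B.
At C: go right to J.
  At J: go left to Y.
    At Y: go left to Z.
      Z is a leaf — visit Z.
    At Y: go right to G.
      G is a leaf — visit G.
    Visit Y.
  At J: no right child.
  Visit J.
Visit C.
Full post-order sequence: F, M, Q, B, Z, G, Y, J, C.

3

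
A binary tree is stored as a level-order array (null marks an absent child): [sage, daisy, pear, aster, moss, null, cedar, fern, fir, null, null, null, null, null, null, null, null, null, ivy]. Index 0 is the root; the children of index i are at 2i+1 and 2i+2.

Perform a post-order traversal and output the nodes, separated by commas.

fern, ivy, fir, aster, moss, daisy, cedar, pear, sage

Post-order visits the left subtree, then the right subtree, then the node.
At sage: go left to daisy.
  At daisy: go left to aster.
    At aster: go left to fern.
      fern is a leaf — visit fern.
    At aster: go right to fir.
      At fir: no left child.
      At fir: go right to ivy.
        ivy is a leaf — visit ivy.
      Visit fir.
    Visit aster.
  At daisy: go right to moss.
    moss is a leaf — visit moss.
  Visit daisy.
At sage: go right to pear.
  At pear: no left child.
  At pear: go right to cedar.
    cedar is a leaf — visit cedar.
  Visit pear.
Visit sage.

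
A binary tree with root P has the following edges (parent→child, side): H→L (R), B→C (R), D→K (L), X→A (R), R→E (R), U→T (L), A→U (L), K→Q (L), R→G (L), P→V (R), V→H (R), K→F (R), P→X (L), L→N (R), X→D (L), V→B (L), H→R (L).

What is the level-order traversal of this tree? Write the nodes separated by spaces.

Level-order visits nodes level by level from the root, left to right within each level.
Level 0: P
Level 1: X, V
Level 2: D, A, B, H
Level 3: K, U, C, R, L
Level 4: Q, F, T, G, E, N

P X V D A B H K U C R L Q F T G E N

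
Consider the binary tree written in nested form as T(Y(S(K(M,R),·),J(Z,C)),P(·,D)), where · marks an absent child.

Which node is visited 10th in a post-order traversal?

Post-order visits the left subtree, then the right subtree, then the node.
At T: go left to Y.
  At Y: go left to S.
    At S: go left to K.
      At K: go left to M.
        M is a leaf — visit M.
      At K: go right to R.
        R is a leaf — visit R.
      Visit K.
    At S: no right child.
    Visit S.
  At Y: go right to J.
    At J: go left to Z.
      Z is a leaf — visit Z.
    At J: go right to C.
      C is a leaf — visit C.
    Visit J.
  Visit Y.
At T: go right to P.
  At P: no left child.
  At P: go right to D.
    D is a leaf — visit D.
  Visit P.
Visit T.
Full post-order sequence: M, R, K, S, Z, C, J, Y, D, P, T.

P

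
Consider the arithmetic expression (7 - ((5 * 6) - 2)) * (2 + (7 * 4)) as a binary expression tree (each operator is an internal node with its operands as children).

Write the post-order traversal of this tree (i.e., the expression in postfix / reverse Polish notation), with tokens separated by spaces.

Post-order on an expression tree gives postfix notation: for each operator, emit left operand, right operand, then the operator.

7 5 6 * 2 - - 2 7 4 * + *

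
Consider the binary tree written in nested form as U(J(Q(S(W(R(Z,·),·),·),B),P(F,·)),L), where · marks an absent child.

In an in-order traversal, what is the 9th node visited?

In-order visits the left subtree, then the node, then the right subtree.
At U: go left to J.
  At J: go left to Q.
    At Q: go left to S.
      At S: go left to W.
        At W: go left to R.
          At R: go left to Z.
            Z is a leaf — visit Z.
          Visit R.
          At R: no right child.
        Visit W.
        At W: no right child.
      Visit S.
      At S: no right child.
    Visit Q.
    At Q: go right to B.
      B is a leaf — visit B.
  Visit J.
  At J: go right to P.
    At P: go left to F.
      F is a leaf — visit F.
    Visit P.
    At P: no right child.
Visit U.
At U: go right to L.
  L is a leaf — visit L.
Full in-order sequence: Z, R, W, S, Q, B, J, F, P, U, L.

P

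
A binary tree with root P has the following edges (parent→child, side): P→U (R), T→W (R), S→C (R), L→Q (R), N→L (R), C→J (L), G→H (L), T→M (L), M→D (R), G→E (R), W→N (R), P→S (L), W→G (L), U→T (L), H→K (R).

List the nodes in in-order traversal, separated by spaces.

S J C P M D T H K G E W N L Q U

In-order visits the left subtree, then the node, then the right subtree.
At P: go left to S.
  At S: no left child.
  Visit S.
  At S: go right to C.
    At C: go left to J.
      J is a leaf — visit J.
    Visit C.
    At C: no right child.
Visit P.
At P: go right to U.
  At U: go left to T.
    At T: go left to M.
      At M: no left child.
      Visit M.
      At M: go right to D.
        D is a leaf — visit D.
    Visit T.
    At T: go right to W.
      At W: go left to G.
        At G: go left to H.
          At H: no left child.
          Visit H.
          At H: go right to K.
            K is a leaf — visit K.
        Visit G.
        At G: go right to E.
          E is a leaf — visit E.
      Visit W.
      At W: go right to N.
        At N: no left child.
        Visit N.
        At N: go right to L.
          At L: no left child.
          Visit L.
          At L: go right to Q.
            Q is a leaf — visit Q.
  Visit U.
  At U: no right child.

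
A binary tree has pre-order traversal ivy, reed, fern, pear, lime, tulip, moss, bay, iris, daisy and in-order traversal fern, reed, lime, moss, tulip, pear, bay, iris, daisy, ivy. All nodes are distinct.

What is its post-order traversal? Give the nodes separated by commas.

The first element of pre-order is the root; it splits in-order into left and right subtrees.
Root ivy: left subtree has 9 nodes {fern, reed, lime, moss, tulip, pear, bay, iris, daisy}, right has 0 { }.
  Root reed: left subtree has 1 node {fern}, right has 7 {lime, moss, tulip, pear, bay, iris, daisy}.
    Root pear: left subtree has 3 nodes {lime, moss, tulip}, right has 3 {bay, iris, daisy}.
      Root lime: left subtree has 0 nodes { }, right has 2 {moss, tulip}.
        Root tulip: left subtree has 1 node {moss}, right has 0 { }.
      Root bay: left subtree has 0 nodes { }, right has 2 {iris, daisy}.
        Root iris: left subtree has 0 nodes { }, right has 1 {daisy}.

fern, moss, tulip, lime, daisy, iris, bay, pear, reed, ivy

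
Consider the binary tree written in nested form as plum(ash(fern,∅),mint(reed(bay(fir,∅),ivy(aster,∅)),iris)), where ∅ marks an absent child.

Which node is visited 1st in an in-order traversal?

fern

In-order visits the left subtree, then the node, then the right subtree.
At plum: go left to ash.
  At ash: go left to fern.
    fern is a leaf — visit fern.
  Visit ash.
  At ash: no right child.
Visit plum.
At plum: go right to mint.
  At mint: go left to reed.
    At reed: go left to bay.
      At bay: go left to fir.
        fir is a leaf — visit fir.
      Visit bay.
      At bay: no right child.
    Visit reed.
    At reed: go right to ivy.
      At ivy: go left to aster.
        aster is a leaf — visit aster.
      Visit ivy.
      At ivy: no right child.
  Visit mint.
  At mint: go right to iris.
    iris is a leaf — visit iris.
Full in-order sequence: fern, ash, plum, fir, bay, reed, aster, ivy, mint, iris.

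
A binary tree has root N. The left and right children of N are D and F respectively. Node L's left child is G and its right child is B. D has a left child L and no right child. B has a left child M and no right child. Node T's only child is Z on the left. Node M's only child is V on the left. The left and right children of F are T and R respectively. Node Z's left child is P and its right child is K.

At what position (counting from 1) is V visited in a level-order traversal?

Level-order visits nodes level by level from the root, left to right within each level.
Level 0: N
Level 1: D, F
Level 2: L, T, R
Level 3: G, B, Z
Level 4: M, P, K
Level 5: V
Full level-order sequence: N, D, F, L, T, R, G, B, Z, M, P, K, V.

13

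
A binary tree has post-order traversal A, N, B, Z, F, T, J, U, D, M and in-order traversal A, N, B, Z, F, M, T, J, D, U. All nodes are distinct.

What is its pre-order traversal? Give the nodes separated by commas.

M, F, Z, B, N, A, D, J, T, U

The last element of post-order is the root; it splits in-order into left and right subtrees.
Root M: left subtree has 5 nodes {A, N, B, Z, F}, right has 4 {T, J, D, U}.
  Root F: left subtree has 4 nodes {A, N, B, Z}, right has 0 { }.
    Root Z: left subtree has 3 nodes {A, N, B}, right has 0 { }.
      Root B: left subtree has 2 nodes {A, N}, right has 0 { }.
        Root N: left subtree has 1 node {A}, right has 0 { }.
  Root D: left subtree has 2 nodes {T, J}, right has 1 {U}.
    Root J: left subtree has 1 node {T}, right has 0 { }.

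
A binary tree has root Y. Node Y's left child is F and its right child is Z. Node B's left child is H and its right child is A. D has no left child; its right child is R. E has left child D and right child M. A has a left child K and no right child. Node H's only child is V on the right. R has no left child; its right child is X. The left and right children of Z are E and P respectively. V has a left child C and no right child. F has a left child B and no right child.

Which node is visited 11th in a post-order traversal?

Post-order visits the left subtree, then the right subtree, then the node.
At Y: go left to F.
  At F: go left to B.
    At B: go left to H.
      At H: no left child.
      At H: go right to V.
        At V: go left to C.
          C is a leaf — visit C.
        At V: no right child.
        Visit V.
      Visit H.
    At B: go right to A.
      At A: go left to K.
        K is a leaf — visit K.
      At A: no right child.
      Visit A.
    Visit B.
  At F: no right child.
  Visit F.
At Y: go right to Z.
  At Z: go left to E.
    At E: go left to D.
      At D: no left child.
      At D: go right to R.
        At R: no left child.
        At R: go right to X.
          X is a leaf — visit X.
        Visit R.
      Visit D.
    At E: go right to M.
      M is a leaf — visit M.
    Visit E.
  At Z: go right to P.
    P is a leaf — visit P.
  Visit Z.
Visit Y.
Full post-order sequence: C, V, H, K, A, B, F, X, R, D, M, E, P, Z, Y.

M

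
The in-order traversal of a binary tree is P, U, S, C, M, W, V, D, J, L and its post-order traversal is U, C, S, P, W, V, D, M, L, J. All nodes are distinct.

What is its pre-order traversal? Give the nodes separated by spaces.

The last element of post-order is the root; it splits in-order into left and right subtrees.
Root J: left subtree has 8 nodes {P, U, S, C, M, W, V, D}, right has 1 {L}.
  Root M: left subtree has 4 nodes {P, U, S, C}, right has 3 {W, V, D}.
    Root P: left subtree has 0 nodes { }, right has 3 {U, S, C}.
      Root S: left subtree has 1 node {U}, right has 1 {C}.
    Root D: left subtree has 2 nodes {W, V}, right has 0 { }.
      Root V: left subtree has 1 node {W}, right has 0 { }.

J M P S U C D V W L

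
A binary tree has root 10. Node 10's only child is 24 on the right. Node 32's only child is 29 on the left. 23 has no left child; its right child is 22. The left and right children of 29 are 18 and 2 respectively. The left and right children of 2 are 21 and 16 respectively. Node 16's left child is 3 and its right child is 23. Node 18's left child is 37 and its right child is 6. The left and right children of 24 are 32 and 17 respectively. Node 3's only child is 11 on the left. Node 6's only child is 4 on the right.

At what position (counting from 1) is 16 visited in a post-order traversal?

Post-order visits the left subtree, then the right subtree, then the node.
At 10: no left child.
At 10: go right to 24.
  At 24: go left to 32.
    At 32: go left to 29.
      At 29: go left to 18.
        At 18: go left to 37.
          37 is a leaf — visit 37.
        At 18: go right to 6.
          At 6: no left child.
          At 6: go right to 4.
            4 is a leaf — visit 4.
          Visit 6.
        Visit 18.
      At 29: go right to 2.
        At 2: go left to 21.
          21 is a leaf — visit 21.
        At 2: go right to 16.
          At 16: go left to 3.
            At 3: go left to 11.
              11 is a leaf — visit 11.
            At 3: no right child.
            Visit 3.
          At 16: go right to 23.
            At 23: no left child.
            At 23: go right to 22.
              22 is a leaf — visit 22.
            Visit 23.
          Visit 16.
        Visit 2.
      Visit 29.
    At 32: no right child.
    Visit 32.
  At 24: go right to 17.
    17 is a leaf — visit 17.
  Visit 24.
Visit 10.
Full post-order sequence: 37, 4, 6, 18, 21, 11, 3, 22, 23, 16, 2, 29, 32, 17, 24, 10.

10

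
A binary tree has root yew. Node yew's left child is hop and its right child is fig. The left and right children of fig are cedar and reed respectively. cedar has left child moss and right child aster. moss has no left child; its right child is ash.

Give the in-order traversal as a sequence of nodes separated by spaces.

hop yew moss ash cedar aster fig reed

In-order visits the left subtree, then the node, then the right subtree.
At yew: go left to hop.
  hop is a leaf — visit hop.
Visit yew.
At yew: go right to fig.
  At fig: go left to cedar.
    At cedar: go left to moss.
      At moss: no left child.
      Visit moss.
      At moss: go right to ash.
        ash is a leaf — visit ash.
    Visit cedar.
    At cedar: go right to aster.
      aster is a leaf — visit aster.
  Visit fig.
  At fig: go right to reed.
    reed is a leaf — visit reed.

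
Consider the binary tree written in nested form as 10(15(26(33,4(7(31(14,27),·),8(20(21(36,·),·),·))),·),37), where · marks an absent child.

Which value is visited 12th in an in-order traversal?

In-order visits the left subtree, then the node, then the right subtree.
At 10: go left to 15.
  At 15: go left to 26.
    At 26: go left to 33.
      33 is a leaf — visit 33.
    Visit 26.
    At 26: go right to 4.
      At 4: go left to 7.
        At 7: go left to 31.
          At 31: go left to 14.
            14 is a leaf — visit 14.
          Visit 31.
          At 31: go right to 27.
            27 is a leaf — visit 27.
        Visit 7.
        At 7: no right child.
      Visit 4.
      At 4: go right to 8.
        At 8: go left to 20.
          At 20: go left to 21.
            At 21: go left to 36.
              36 is a leaf — visit 36.
            Visit 21.
            At 21: no right child.
          Visit 20.
          At 20: no right child.
        Visit 8.
        At 8: no right child.
  Visit 15.
  At 15: no right child.
Visit 10.
At 10: go right to 37.
  37 is a leaf — visit 37.
Full in-order sequence: 33, 26, 14, 31, 27, 7, 4, 36, 21, 20, 8, 15, 10, 37.

15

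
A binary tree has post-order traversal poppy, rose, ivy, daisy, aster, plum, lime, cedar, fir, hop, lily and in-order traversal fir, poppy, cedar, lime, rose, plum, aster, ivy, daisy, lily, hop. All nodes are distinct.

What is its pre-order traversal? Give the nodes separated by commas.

lily, fir, cedar, poppy, lime, plum, rose, aster, daisy, ivy, hop

The last element of post-order is the root; it splits in-order into left and right subtrees.
Root lily: left subtree has 9 nodes {fir, poppy, cedar, lime, rose, plum, aster, ivy, daisy}, right has 1 {hop}.
  Root fir: left subtree has 0 nodes { }, right has 8 {poppy, cedar, lime, rose, plum, aster, ivy, daisy}.
    Root cedar: left subtree has 1 node {poppy}, right has 6 {lime, rose, plum, aster, ivy, daisy}.
      Root lime: left subtree has 0 nodes { }, right has 5 {rose, plum, aster, ivy, daisy}.
        Root plum: left subtree has 1 node {rose}, right has 3 {aster, ivy, daisy}.
          Root aster: left subtree has 0 nodes { }, right has 2 {ivy, daisy}.
            Root daisy: left subtree has 1 node {ivy}, right has 0 { }.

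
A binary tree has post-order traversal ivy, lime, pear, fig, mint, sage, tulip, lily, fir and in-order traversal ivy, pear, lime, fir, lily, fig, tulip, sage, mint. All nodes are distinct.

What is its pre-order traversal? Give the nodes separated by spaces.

The last element of post-order is the root; it splits in-order into left and right subtrees.
Root fir: left subtree has 3 nodes {ivy, pear, lime}, right has 5 {lily, fig, tulip, sage, mint}.
  Root pear: left subtree has 1 node {ivy}, right has 1 {lime}.
  Root lily: left subtree has 0 nodes { }, right has 4 {fig, tulip, sage, mint}.
    Root tulip: left subtree has 1 node {fig}, right has 2 {sage, mint}.
      Root sage: left subtree has 0 nodes { }, right has 1 {mint}.

fir pear ivy lime lily tulip fig sage mint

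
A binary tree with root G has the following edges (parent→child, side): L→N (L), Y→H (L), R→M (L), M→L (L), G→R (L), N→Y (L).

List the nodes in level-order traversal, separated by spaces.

G R M L N Y H

Level-order visits nodes level by level from the root, left to right within each level.
Level 0: G
Level 1: R
Level 2: M
Level 3: L
Level 4: N
Level 5: Y
Level 6: H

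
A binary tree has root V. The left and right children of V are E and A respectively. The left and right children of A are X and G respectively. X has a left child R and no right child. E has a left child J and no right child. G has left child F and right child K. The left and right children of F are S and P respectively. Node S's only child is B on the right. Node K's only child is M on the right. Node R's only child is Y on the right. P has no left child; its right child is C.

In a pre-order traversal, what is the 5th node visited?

X

Pre-order visits the node, then its left subtree, then its right subtree.
Visit V.
At V: go left to E.
  Visit E.
  At E: go left to J.
    J is a leaf — visit J.
  At E: no right child.
At V: go right to A.
  Visit A.
  At A: go left to X.
    Visit X.
    At X: go left to R.
      Visit R.
      At R: no left child.
      At R: go right to Y.
        Y is a leaf — visit Y.
    At X: no right child.
  At A: go right to G.
    Visit G.
    At G: go left to F.
      Visit F.
      At F: go left to S.
        Visit S.
        At S: no left child.
        At S: go right to B.
          B is a leaf — visit B.
      At F: go right to P.
        Visit P.
        At P: no left child.
        At P: go right to C.
          C is a leaf — visit C.
    At G: go right to K.
      Visit K.
      At K: no left child.
      At K: go right to M.
        M is a leaf — visit M.
Full pre-order sequence: V, E, J, A, X, R, Y, G, F, S, B, P, C, K, M.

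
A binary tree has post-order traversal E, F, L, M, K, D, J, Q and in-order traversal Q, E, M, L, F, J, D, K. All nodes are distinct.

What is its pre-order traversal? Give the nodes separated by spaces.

Q J M E L F D K

The last element of post-order is the root; it splits in-order into left and right subtrees.
Root Q: left subtree has 0 nodes { }, right has 7 {E, M, L, F, J, D, K}.
  Root J: left subtree has 4 nodes {E, M, L, F}, right has 2 {D, K}.
    Root M: left subtree has 1 node {E}, right has 2 {L, F}.
      Root L: left subtree has 0 nodes { }, right has 1 {F}.
    Root D: left subtree has 0 nodes { }, right has 1 {K}.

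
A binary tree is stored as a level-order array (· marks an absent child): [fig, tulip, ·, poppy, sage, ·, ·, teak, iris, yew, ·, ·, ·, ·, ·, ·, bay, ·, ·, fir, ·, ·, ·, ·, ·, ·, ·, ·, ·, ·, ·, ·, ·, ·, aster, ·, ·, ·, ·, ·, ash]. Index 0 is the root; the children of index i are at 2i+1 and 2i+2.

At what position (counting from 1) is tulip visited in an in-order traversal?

In-order visits the left subtree, then the node, then the right subtree.
At fig: go left to tulip.
  At tulip: go left to poppy.
    At poppy: go left to teak.
      At teak: no left child.
      Visit teak.
      At teak: go right to bay.
        At bay: no left child.
        Visit bay.
        At bay: go right to aster.
          aster is a leaf — visit aster.
    Visit poppy.
    At poppy: go right to iris.
      iris is a leaf — visit iris.
  Visit tulip.
  At tulip: go right to sage.
    At sage: go left to yew.
      At yew: go left to fir.
        At fir: no left child.
        Visit fir.
        At fir: go right to ash.
          ash is a leaf — visit ash.
      Visit yew.
      At yew: no right child.
    Visit sage.
    At sage: no right child.
Visit fig.
At fig: no right child.
Full in-order sequence: teak, bay, aster, poppy, iris, tulip, fir, ash, yew, sage, fig.

6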